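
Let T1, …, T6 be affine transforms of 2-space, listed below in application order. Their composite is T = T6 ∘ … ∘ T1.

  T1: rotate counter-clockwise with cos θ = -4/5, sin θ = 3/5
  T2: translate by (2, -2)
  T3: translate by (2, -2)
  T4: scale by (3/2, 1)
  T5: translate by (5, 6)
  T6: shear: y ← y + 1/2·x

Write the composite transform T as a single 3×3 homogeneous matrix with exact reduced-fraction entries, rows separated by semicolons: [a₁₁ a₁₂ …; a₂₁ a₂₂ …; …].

T = [-6/5 -9/10 11; 0 -5/4 15/2; 0 0 1]

T1 = [-4/5 -3/5 0; 3/5 -4/5 0; 0 0 1]
T2·T1 = [-4/5 -3/5 2; 3/5 -4/5 -2; 0 0 1]
T3·…·T1 = [-4/5 -3/5 4; 3/5 -4/5 -4; 0 0 1]
T4·…·T1 = [-6/5 -9/10 6; 3/5 -4/5 -4; 0 0 1]
T5·…·T1 = [-6/5 -9/10 11; 3/5 -4/5 2; 0 0 1]
T6·…·T1 = [-6/5 -9/10 11; 0 -5/4 15/2; 0 0 1]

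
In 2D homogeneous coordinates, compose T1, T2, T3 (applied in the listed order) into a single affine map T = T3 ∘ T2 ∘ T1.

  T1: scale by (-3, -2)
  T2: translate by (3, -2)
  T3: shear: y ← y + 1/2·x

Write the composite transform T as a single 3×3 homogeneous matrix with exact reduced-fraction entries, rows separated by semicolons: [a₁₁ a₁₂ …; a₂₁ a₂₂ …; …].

T1 = [-3 0 0; 0 -2 0; 0 0 1]
T2·T1 = [-3 0 3; 0 -2 -2; 0 0 1]
T3·…·T1 = [-3 0 3; -3/2 -2 -1/2; 0 0 1]

T = [-3 0 3; -3/2 -2 -1/2; 0 0 1]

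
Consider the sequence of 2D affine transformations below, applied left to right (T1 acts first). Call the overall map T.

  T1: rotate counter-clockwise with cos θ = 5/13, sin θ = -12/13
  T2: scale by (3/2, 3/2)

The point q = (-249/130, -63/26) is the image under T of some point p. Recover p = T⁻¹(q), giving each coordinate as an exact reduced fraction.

p = (1, -9/5)

T1 = [5/13 12/13 0; -12/13 5/13 0; 0 0 1]
T2·T1 = [15/26 18/13 0; -18/13 15/26 0; 0 0 1]
det M = 9/4; M⁻¹ = [10/39 -8/13 0; 8/13 10/39 0; 0 0 1]
M⁻¹ · (-249/130, -63/26)ᵀ = (1, -9/5)ᵀ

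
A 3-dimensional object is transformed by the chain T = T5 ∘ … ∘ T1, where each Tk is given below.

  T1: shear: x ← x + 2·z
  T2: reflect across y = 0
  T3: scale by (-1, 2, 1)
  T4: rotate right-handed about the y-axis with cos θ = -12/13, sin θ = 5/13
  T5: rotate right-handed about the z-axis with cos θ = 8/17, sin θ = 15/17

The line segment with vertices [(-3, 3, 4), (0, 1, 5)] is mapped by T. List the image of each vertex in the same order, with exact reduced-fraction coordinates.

T1 shear: x ← x + 2·z: (-3, 3, 4) → (5, 3, 4); (0, 1, 5) → (10, 1, 5)
T2 reflect across y = 0: (5, 3, 4) → (5, -3, 4); (10, 1, 5) → (10, -1, 5)
T3 scale by (-1, 2, 1): (5, -3, 4) → (-5, -6, 4); (10, -1, 5) → (-10, -2, 5)
T4 rotate right-handed about the y-axis with cos θ = -12/13, sin θ = 5/13: (-5, -6, 4) → (80/13, -6, -23/13); (-10, -2, 5) → (145/13, -2, -10/13)
T5 rotate right-handed about the z-axis with cos θ = 8/17, sin θ = 15/17: (80/13, -6, -23/13) → (1810/221, 576/221, -23/13); (145/13, -2, -10/13) → (1550/221, 1967/221, -10/13)

image vertices: (1810/221, 576/221, -23/13), (1550/221, 1967/221, -10/13)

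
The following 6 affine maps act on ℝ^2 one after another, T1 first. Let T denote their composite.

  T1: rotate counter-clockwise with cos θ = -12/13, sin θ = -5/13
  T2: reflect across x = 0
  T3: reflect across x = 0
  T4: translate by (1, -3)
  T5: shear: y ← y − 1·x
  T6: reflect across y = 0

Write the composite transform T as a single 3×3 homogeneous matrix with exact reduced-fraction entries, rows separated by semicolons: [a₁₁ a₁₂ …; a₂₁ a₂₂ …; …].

T1 = [-12/13 5/13 0; -5/13 -12/13 0; 0 0 1]
T2·T1 = [12/13 -5/13 0; -5/13 -12/13 0; 0 0 1]
T3·…·T1 = [-12/13 5/13 0; -5/13 -12/13 0; 0 0 1]
T4·…·T1 = [-12/13 5/13 1; -5/13 -12/13 -3; 0 0 1]
T5·…·T1 = [-12/13 5/13 1; 7/13 -17/13 -4; 0 0 1]
T6·…·T1 = [-12/13 5/13 1; -7/13 17/13 4; 0 0 1]

T = [-12/13 5/13 1; -7/13 17/13 4; 0 0 1]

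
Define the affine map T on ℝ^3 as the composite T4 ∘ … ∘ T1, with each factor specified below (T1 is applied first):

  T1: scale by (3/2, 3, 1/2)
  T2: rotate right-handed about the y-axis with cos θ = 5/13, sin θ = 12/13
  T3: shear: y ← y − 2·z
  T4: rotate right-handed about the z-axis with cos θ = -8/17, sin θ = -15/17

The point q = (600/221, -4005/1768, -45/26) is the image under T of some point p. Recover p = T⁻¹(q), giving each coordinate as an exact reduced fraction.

p = (5/4, 0, 0)

T1 = [3/2 0 0 0; 0 3 0 0; 0 0 1/2 0; 0 0 0 1]
T2·T1 = [15/26 0 6/13 0; 0 3 0 0; -18/13 0 5/26 0; 0 0 0 1]
T3·…·T1 = [15/26 0 6/13 0; 36/13 3 -5/13 0; -18/13 0 5/26 0; 0 0 0 1]
T4·…·T1 = [480/221 45/17 -123/221 0; -801/442 -24/17 -50/221 0; -18/13 0 5/26 0; 0 0 0 1]
det M = 9/4; M⁻¹ = [-80/663 -50/221 -8/13 0; 5/17 -8/51 2/3 0; -192/221 -360/221 10/13 0; 0 0 0 1]
M⁻¹ · (600/221, -4005/1768, -45/26)ᵀ = (5/4, 0, 0)ᵀ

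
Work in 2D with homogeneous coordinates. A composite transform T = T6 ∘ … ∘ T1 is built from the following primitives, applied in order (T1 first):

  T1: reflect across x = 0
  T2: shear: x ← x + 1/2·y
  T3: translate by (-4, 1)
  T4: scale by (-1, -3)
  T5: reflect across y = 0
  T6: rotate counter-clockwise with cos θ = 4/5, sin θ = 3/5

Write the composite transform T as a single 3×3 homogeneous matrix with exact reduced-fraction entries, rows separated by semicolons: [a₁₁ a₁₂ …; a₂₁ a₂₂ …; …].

T = [4/5 -11/5 7/5; 3/5 21/10 24/5; 0 0 1]

T1 = [-1 0 0; 0 1 0; 0 0 1]
T2·T1 = [-1 1/2 0; 0 1 0; 0 0 1]
T3·…·T1 = [-1 1/2 -4; 0 1 1; 0 0 1]
T4·…·T1 = [1 -1/2 4; 0 -3 -3; 0 0 1]
T5·…·T1 = [1 -1/2 4; 0 3 3; 0 0 1]
T6·…·T1 = [4/5 -11/5 7/5; 3/5 21/10 24/5; 0 0 1]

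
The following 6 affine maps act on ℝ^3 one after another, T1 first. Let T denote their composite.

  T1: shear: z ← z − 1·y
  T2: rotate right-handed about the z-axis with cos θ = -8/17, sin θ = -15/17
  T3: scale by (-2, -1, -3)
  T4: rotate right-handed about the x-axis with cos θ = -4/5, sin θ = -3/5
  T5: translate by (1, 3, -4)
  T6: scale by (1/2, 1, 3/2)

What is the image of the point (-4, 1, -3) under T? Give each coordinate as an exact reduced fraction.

T(p) = (-77/34, 215/17, -300/17)

T1 shear: z ← z − 1·y: (-4, 1, -3) → (-4, 1, -4)
T2 rotate right-handed about the z-axis with cos θ = -8/17, sin θ = -15/17: (-4, 1, -4) → (47/17, 52/17, -4)
T3 scale by (-2, -1, -3): (47/17, 52/17, -4) → (-94/17, -52/17, 12)
T4 rotate right-handed about the x-axis with cos θ = -4/5, sin θ = -3/5: (-94/17, -52/17, 12) → (-94/17, 164/17, -132/17)
T5 translate by (1, 3, -4): (-94/17, 164/17, -132/17) → (-77/17, 215/17, -200/17)
T6 scale by (1/2, 1, 3/2): (-77/17, 215/17, -200/17) → (-77/34, 215/17, -300/17)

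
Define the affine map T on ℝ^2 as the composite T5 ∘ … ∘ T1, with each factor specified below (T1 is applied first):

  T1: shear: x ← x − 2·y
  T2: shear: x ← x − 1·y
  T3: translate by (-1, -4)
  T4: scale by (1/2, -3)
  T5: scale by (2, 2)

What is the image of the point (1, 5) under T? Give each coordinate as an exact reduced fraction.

T1 shear: x ← x − 2·y: (1, 5) → (-9, 5)
T2 shear: x ← x − 1·y: (-9, 5) → (-14, 5)
T3 translate by (-1, -4): (-14, 5) → (-15, 1)
T4 scale by (1/2, -3): (-15, 1) → (-15/2, -3)
T5 scale by (2, 2): (-15/2, -3) → (-15, -6)

T(p) = (-15, -6)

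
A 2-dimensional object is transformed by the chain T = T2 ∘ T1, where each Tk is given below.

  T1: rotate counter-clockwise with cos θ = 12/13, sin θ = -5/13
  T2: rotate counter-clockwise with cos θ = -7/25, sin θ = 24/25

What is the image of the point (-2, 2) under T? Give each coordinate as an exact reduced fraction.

T(p) = (-718/325, -574/325)

T1 rotate counter-clockwise with cos θ = 12/13, sin θ = -5/13: (-2, 2) → (-14/13, 34/13)
T2 rotate counter-clockwise with cos θ = -7/25, sin θ = 24/25: (-14/13, 34/13) → (-718/325, -574/325)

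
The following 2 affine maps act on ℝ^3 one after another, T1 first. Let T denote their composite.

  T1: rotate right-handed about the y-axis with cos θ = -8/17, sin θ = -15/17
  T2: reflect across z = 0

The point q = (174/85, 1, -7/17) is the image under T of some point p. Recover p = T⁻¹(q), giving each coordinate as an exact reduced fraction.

p = (-3/5, 1, -2)

T1 = [-8/17 0 -15/17 0; 0 1 0 0; 15/17 0 -8/17 0; 0 0 0 1]
T2·T1 = [-8/17 0 -15/17 0; 0 1 0 0; -15/17 0 8/17 0; 0 0 0 1]
det M = -1; M⁻¹ = [-8/17 0 -15/17 0; 0 1 0 0; -15/17 0 8/17 0; 0 0 0 1]
M⁻¹ · (174/85, 1, -7/17)ᵀ = (-3/5, 1, -2)ᵀ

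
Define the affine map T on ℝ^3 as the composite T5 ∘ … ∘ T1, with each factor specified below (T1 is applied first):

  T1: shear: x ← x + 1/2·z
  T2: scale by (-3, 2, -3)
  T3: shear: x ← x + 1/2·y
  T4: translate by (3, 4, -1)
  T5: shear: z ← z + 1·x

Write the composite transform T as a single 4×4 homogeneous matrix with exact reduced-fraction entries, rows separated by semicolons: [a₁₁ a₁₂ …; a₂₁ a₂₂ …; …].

T = [-3 1 -3/2 3; 0 2 0 4; -3 1 -9/2 2; 0 0 0 1]

T1 = [1 0 1/2 0; 0 1 0 0; 0 0 1 0; 0 0 0 1]
T2·T1 = [-3 0 -3/2 0; 0 2 0 0; 0 0 -3 0; 0 0 0 1]
T3·…·T1 = [-3 1 -3/2 0; 0 2 0 0; 0 0 -3 0; 0 0 0 1]
T4·…·T1 = [-3 1 -3/2 3; 0 2 0 4; 0 0 -3 -1; 0 0 0 1]
T5·…·T1 = [-3 1 -3/2 3; 0 2 0 4; -3 1 -9/2 2; 0 0 0 1]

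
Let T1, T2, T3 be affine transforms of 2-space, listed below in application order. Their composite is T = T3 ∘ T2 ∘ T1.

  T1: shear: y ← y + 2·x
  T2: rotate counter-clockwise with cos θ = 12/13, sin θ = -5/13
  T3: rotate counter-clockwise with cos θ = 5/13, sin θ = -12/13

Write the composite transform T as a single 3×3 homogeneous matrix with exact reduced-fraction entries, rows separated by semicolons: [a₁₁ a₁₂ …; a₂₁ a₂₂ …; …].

T1 = [1 0 0; 2 1 0; 0 0 1]
T2·T1 = [22/13 5/13 0; 19/13 12/13 0; 0 0 1]
T3·…·T1 = [2 1 0; -1 0 0; 0 0 1]

T = [2 1 0; -1 0 0; 0 0 1]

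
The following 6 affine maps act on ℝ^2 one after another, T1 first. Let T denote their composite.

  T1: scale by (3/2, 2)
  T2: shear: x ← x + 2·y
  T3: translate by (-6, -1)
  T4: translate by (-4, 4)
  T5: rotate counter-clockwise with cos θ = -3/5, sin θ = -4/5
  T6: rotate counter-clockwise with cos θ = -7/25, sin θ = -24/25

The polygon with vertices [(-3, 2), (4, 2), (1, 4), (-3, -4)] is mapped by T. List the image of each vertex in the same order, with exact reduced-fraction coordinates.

image vertices: (-17/10, -47/5), (-8, -1), (-133/10, -3/5), (223/10, -107/5)

T1 scale by (3/2, 2): (-3, 2) → (-9/2, 4); (4, 2) → (6, 4); (1, 4) → (3/2, 8); (-3, -4) → (-9/2, -8)
T2 shear: x ← x + 2·y: (-9/2, 4) → (7/2, 4); (6, 4) → (14, 4); (3/2, 8) → (35/2, 8); (-9/2, -8) → (-41/2, -8)
T3 translate by (-6, -1): (7/2, 4) → (-5/2, 3); (14, 4) → (8, 3); (35/2, 8) → (23/2, 7); (-41/2, -8) → (-53/2, -9)
T4 translate by (-4, 4): (-5/2, 3) → (-13/2, 7); (8, 3) → (4, 7); (23/2, 7) → (15/2, 11); (-53/2, -9) → (-61/2, -5)
T5 rotate counter-clockwise with cos θ = -3/5, sin θ = -4/5: (-13/2, 7) → (19/2, 1); (4, 7) → (16/5, -37/5); (15/2, 11) → (43/10, -63/5); (-61/2, -5) → (143/10, 137/5)
T6 rotate counter-clockwise with cos θ = -7/25, sin θ = -24/25: (19/2, 1) → (-17/10, -47/5); (16/5, -37/5) → (-8, -1); (43/10, -63/5) → (-133/10, -3/5); (143/10, 137/5) → (223/10, -107/5)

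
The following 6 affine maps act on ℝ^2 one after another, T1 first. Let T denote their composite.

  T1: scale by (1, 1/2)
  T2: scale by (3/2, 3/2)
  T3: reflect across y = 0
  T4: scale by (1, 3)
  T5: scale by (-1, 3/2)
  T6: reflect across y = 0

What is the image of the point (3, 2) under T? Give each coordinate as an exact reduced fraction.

T(p) = (-9/2, 27/4)

T1 scale by (1, 1/2): (3, 2) → (3, 1)
T2 scale by (3/2, 3/2): (3, 1) → (9/2, 3/2)
T3 reflect across y = 0: (9/2, 3/2) → (9/2, -3/2)
T4 scale by (1, 3): (9/2, -3/2) → (9/2, -9/2)
T5 scale by (-1, 3/2): (9/2, -9/2) → (-9/2, -27/4)
T6 reflect across y = 0: (-9/2, -27/4) → (-9/2, 27/4)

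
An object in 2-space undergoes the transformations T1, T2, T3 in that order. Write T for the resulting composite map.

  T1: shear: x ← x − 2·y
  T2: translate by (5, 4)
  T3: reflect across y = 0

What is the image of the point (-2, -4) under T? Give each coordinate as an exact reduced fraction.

T(p) = (11, 0)

T1 shear: x ← x − 2·y: (-2, -4) → (6, -4)
T2 translate by (5, 4): (6, -4) → (11, 0)
T3 reflect across y = 0: (11, 0) → (11, 0)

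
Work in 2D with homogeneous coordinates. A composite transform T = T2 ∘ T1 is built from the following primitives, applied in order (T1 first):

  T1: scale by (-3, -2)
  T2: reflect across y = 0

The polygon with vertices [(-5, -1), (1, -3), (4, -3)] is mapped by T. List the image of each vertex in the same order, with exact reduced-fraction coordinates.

image vertices: (15, -2), (-3, -6), (-12, -6)

T1 scale by (-3, -2): (-5, -1) → (15, 2); (1, -3) → (-3, 6); (4, -3) → (-12, 6)
T2 reflect across y = 0: (15, 2) → (15, -2); (-3, 6) → (-3, -6); (-12, 6) → (-12, -6)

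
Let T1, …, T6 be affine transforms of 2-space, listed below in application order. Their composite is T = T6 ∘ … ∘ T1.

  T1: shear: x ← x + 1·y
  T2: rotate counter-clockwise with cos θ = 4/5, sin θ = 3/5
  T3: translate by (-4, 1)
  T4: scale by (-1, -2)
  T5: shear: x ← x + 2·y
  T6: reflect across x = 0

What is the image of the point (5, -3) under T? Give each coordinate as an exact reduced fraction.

T(p) = (-7/5, 2/5)

T1 shear: x ← x + 1·y: (5, -3) → (2, -3)
T2 rotate counter-clockwise with cos θ = 4/5, sin θ = 3/5: (2, -3) → (17/5, -6/5)
T3 translate by (-4, 1): (17/5, -6/5) → (-3/5, -1/5)
T4 scale by (-1, -2): (-3/5, -1/5) → (3/5, 2/5)
T5 shear: x ← x + 2·y: (3/5, 2/5) → (7/5, 2/5)
T6 reflect across x = 0: (7/5, 2/5) → (-7/5, 2/5)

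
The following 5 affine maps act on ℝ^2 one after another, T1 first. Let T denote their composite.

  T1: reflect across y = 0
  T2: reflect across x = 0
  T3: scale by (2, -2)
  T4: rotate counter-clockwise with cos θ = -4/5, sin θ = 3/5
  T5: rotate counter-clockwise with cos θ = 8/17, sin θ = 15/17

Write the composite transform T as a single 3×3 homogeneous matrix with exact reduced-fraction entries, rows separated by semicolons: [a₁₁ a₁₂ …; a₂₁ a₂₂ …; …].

T1 = [1 0 0; 0 -1 0; 0 0 1]
T2·T1 = [-1 0 0; 0 -1 0; 0 0 1]
T3·…·T1 = [-2 0 0; 0 2 0; 0 0 1]
T4·…·T1 = [8/5 -6/5 0; -6/5 -8/5 0; 0 0 1]
T5·…·T1 = [154/85 72/85 0; 72/85 -154/85 0; 0 0 1]

T = [154/85 72/85 0; 72/85 -154/85 0; 0 0 1]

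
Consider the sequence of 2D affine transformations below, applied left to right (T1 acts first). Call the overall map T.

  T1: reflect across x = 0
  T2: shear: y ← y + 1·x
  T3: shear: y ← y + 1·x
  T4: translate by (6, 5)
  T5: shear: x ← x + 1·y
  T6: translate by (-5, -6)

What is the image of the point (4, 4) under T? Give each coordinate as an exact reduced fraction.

T1 reflect across x = 0: (4, 4) → (-4, 4)
T2 shear: y ← y + 1·x: (-4, 4) → (-4, 0)
T3 shear: y ← y + 1·x: (-4, 0) → (-4, -4)
T4 translate by (6, 5): (-4, -4) → (2, 1)
T5 shear: x ← x + 1·y: (2, 1) → (3, 1)
T6 translate by (-5, -6): (3, 1) → (-2, -5)

T(p) = (-2, -5)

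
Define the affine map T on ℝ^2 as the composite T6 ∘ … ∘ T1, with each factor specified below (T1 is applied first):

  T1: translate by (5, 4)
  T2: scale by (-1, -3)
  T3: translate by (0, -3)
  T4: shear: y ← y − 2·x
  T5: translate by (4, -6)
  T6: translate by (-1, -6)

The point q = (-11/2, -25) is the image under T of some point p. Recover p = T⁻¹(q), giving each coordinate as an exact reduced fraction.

T1 = [1 0 5; 0 1 4; 0 0 1]
T2·T1 = [-1 0 -5; 0 -3 -12; 0 0 1]
T3·…·T1 = [-1 0 -5; 0 -3 -15; 0 0 1]
T4·…·T1 = [-1 0 -5; 2 -3 -5; 0 0 1]
T5·…·T1 = [-1 0 -1; 2 -3 -11; 0 0 1]
T6·…·T1 = [-1 0 -2; 2 -3 -17; 0 0 1]
det M = 3; M⁻¹ = [-1 0 -2; -2/3 -1/3 -7; 0 0 1]
M⁻¹ · (-11/2, -25)ᵀ = (7/2, 5)ᵀ

p = (7/2, 5)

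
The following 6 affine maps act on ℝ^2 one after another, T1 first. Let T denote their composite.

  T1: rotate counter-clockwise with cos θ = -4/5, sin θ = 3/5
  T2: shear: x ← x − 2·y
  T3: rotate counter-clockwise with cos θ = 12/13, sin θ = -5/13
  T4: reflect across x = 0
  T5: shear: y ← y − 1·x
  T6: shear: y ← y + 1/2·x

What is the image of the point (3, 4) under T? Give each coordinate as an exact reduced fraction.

T(p) = (31/13, -223/130)

T1 rotate counter-clockwise with cos θ = -4/5, sin θ = 3/5: (3, 4) → (-24/5, -7/5)
T2 shear: x ← x − 2·y: (-24/5, -7/5) → (-2, -7/5)
T3 rotate counter-clockwise with cos θ = 12/13, sin θ = -5/13: (-2, -7/5) → (-31/13, -34/65)
T4 reflect across x = 0: (-31/13, -34/65) → (31/13, -34/65)
T5 shear: y ← y − 1·x: (31/13, -34/65) → (31/13, -189/65)
T6 shear: y ← y + 1/2·x: (31/13, -189/65) → (31/13, -223/130)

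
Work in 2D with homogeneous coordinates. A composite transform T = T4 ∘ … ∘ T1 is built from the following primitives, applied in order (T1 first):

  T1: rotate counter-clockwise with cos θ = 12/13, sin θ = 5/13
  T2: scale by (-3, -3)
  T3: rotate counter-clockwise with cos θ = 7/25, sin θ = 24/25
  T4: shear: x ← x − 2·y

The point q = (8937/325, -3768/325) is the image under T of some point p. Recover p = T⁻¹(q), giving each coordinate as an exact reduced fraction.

T1 = [12/13 -5/13 0; 5/13 12/13 0; 0 0 1]
T2·T1 = [-36/13 15/13 0; -15/13 -36/13 0; 0 0 1]
T3·…·T1 = [108/325 969/325 0; -969/325 108/325 0; 0 0 1]
T4·…·T1 = [2046/325 753/325 0; -969/325 108/325 0; 0 0 1]
det M = 9; M⁻¹ = [12/325 -251/975 0; 323/975 682/975 0; 0 0 1]
M⁻¹ · (8937/325, -3768/325)ᵀ = (4, 1)ᵀ

p = (4, 1)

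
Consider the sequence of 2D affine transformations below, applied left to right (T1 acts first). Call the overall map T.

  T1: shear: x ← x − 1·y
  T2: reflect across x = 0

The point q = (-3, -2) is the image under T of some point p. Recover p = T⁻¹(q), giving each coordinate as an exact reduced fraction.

p = (1, -2)

T1 = [1 -1 0; 0 1 0; 0 0 1]
T2·T1 = [-1 1 0; 0 1 0; 0 0 1]
det M = -1; M⁻¹ = [-1 1 0; 0 1 0; 0 0 1]
M⁻¹ · (-3, -2)ᵀ = (1, -2)ᵀ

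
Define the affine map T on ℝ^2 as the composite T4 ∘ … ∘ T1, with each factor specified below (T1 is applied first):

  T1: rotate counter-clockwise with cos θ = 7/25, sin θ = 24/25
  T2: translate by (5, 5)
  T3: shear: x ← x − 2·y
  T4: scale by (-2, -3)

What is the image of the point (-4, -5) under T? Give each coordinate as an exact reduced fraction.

T(p) = (-458/25, 18/25)

T1 rotate counter-clockwise with cos θ = 7/25, sin θ = 24/25: (-4, -5) → (92/25, -131/25)
T2 translate by (5, 5): (92/25, -131/25) → (217/25, -6/25)
T3 shear: x ← x − 2·y: (217/25, -6/25) → (229/25, -6/25)
T4 scale by (-2, -3): (229/25, -6/25) → (-458/25, 18/25)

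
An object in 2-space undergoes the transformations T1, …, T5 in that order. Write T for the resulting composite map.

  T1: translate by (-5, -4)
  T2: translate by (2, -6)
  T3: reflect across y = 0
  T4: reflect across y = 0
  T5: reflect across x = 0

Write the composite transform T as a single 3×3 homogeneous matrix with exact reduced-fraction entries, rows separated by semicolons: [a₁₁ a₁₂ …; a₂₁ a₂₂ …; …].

T1 = [1 0 -5; 0 1 -4; 0 0 1]
T2·T1 = [1 0 -3; 0 1 -10; 0 0 1]
T3·…·T1 = [1 0 -3; 0 -1 10; 0 0 1]
T4·…·T1 = [1 0 -3; 0 1 -10; 0 0 1]
T5·…·T1 = [-1 0 3; 0 1 -10; 0 0 1]

T = [-1 0 3; 0 1 -10; 0 0 1]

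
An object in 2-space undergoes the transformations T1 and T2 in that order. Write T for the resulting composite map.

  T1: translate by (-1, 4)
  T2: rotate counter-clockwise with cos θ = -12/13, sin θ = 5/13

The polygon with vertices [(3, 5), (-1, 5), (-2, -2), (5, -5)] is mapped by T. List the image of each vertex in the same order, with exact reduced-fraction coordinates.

T1 translate by (-1, 4): (3, 5) → (2, 9); (-1, 5) → (-2, 9); (-2, -2) → (-3, 2); (5, -5) → (4, -1)
T2 rotate counter-clockwise with cos θ = -12/13, sin θ = 5/13: (2, 9) → (-69/13, -98/13); (-2, 9) → (-21/13, -118/13); (-3, 2) → (2, -3); (4, -1) → (-43/13, 32/13)

image vertices: (-69/13, -98/13), (-21/13, -118/13), (2, -3), (-43/13, 32/13)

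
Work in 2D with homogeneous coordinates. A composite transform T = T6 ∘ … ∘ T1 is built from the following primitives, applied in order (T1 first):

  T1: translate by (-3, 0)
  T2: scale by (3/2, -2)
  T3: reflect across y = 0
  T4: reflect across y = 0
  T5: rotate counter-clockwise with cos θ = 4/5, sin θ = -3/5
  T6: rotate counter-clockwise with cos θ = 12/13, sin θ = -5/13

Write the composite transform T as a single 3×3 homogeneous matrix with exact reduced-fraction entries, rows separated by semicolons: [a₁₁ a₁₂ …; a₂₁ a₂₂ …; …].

T = [99/130 -112/65 -297/130; -84/65 -66/65 252/65; 0 0 1]

T1 = [1 0 -3; 0 1 0; 0 0 1]
T2·T1 = [3/2 0 -9/2; 0 -2 0; 0 0 1]
T3·…·T1 = [3/2 0 -9/2; 0 2 0; 0 0 1]
T4·…·T1 = [3/2 0 -9/2; 0 -2 0; 0 0 1]
T5·…·T1 = [6/5 -6/5 -18/5; -9/10 -8/5 27/10; 0 0 1]
T6·…·T1 = [99/130 -112/65 -297/130; -84/65 -66/65 252/65; 0 0 1]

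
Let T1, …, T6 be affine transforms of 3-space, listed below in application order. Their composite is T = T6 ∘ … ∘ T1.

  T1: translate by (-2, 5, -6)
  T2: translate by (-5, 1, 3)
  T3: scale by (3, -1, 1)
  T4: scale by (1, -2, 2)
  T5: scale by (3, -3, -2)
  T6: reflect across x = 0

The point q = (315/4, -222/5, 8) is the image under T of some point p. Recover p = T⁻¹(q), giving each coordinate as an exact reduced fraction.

p = (-7/4, 7/5, 1)

T1 = [1 0 0 -2; 0 1 0 5; 0 0 1 -6; 0 0 0 1]
T2·T1 = [1 0 0 -7; 0 1 0 6; 0 0 1 -3; 0 0 0 1]
T3·…·T1 = [3 0 0 -21; 0 -1 0 -6; 0 0 1 -3; 0 0 0 1]
T4·…·T1 = [3 0 0 -21; 0 2 0 12; 0 0 2 -6; 0 0 0 1]
T5·…·T1 = [9 0 0 -63; 0 -6 0 -36; 0 0 -4 12; 0 0 0 1]
T6·…·T1 = [-9 0 0 63; 0 -6 0 -36; 0 0 -4 12; 0 0 0 1]
det M = -216; M⁻¹ = [-1/9 0 0 7; 0 -1/6 0 -6; 0 0 -1/4 3; 0 0 0 1]
M⁻¹ · (315/4, -222/5, 8)ᵀ = (-7/4, 7/5, 1)ᵀ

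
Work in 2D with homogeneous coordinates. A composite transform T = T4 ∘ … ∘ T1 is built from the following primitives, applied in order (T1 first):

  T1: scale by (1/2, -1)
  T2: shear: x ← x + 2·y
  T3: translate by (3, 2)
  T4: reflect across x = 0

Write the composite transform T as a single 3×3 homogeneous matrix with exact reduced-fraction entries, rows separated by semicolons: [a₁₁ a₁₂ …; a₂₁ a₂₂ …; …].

T = [-1/2 2 -3; 0 -1 2; 0 0 1]

T1 = [1/2 0 0; 0 -1 0; 0 0 1]
T2·T1 = [1/2 -2 0; 0 -1 0; 0 0 1]
T3·…·T1 = [1/2 -2 3; 0 -1 2; 0 0 1]
T4·…·T1 = [-1/2 2 -3; 0 -1 2; 0 0 1]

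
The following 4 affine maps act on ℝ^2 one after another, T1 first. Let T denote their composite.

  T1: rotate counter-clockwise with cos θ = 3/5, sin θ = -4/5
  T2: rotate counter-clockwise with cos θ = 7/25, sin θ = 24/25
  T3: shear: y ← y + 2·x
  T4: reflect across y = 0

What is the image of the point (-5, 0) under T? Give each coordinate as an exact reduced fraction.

T1 rotate counter-clockwise with cos θ = 3/5, sin θ = -4/5: (-5, 0) → (-3, 4)
T2 rotate counter-clockwise with cos θ = 7/25, sin θ = 24/25: (-3, 4) → (-117/25, -44/25)
T3 shear: y ← y + 2·x: (-117/25, -44/25) → (-117/25, -278/25)
T4 reflect across y = 0: (-117/25, -278/25) → (-117/25, 278/25)

T(p) = (-117/25, 278/25)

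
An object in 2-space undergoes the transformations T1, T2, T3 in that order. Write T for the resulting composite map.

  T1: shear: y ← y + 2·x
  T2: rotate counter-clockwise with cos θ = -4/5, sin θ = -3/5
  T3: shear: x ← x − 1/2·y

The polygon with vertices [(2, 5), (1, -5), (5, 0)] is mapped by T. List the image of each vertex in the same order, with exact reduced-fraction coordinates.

T1 shear: y ← y + 2·x: (2, 5) → (2, 9); (1, -5) → (1, -3); (5, 0) → (5, 10)
T2 rotate counter-clockwise with cos θ = -4/5, sin θ = -3/5: (2, 9) → (19/5, -42/5); (1, -3) → (-13/5, 9/5); (5, 10) → (2, -11)
T3 shear: x ← x − 1/2·y: (19/5, -42/5) → (8, -42/5); (-13/5, 9/5) → (-7/2, 9/5); (2, -11) → (15/2, -11)

image vertices: (8, -42/5), (-7/2, 9/5), (15/2, -11)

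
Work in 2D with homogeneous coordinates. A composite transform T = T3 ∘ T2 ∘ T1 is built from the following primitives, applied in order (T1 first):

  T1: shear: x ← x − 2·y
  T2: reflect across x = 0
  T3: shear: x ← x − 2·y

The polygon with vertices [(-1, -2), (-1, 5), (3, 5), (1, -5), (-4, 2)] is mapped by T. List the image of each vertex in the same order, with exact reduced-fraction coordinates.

T1 shear: x ← x − 2·y: (-1, -2) → (3, -2); (-1, 5) → (-11, 5); (3, 5) → (-7, 5); (1, -5) → (11, -5); (-4, 2) → (-8, 2)
T2 reflect across x = 0: (3, -2) → (-3, -2); (-11, 5) → (11, 5); (-7, 5) → (7, 5); (11, -5) → (-11, -5); (-8, 2) → (8, 2)
T3 shear: x ← x − 2·y: (-3, -2) → (1, -2); (11, 5) → (1, 5); (7, 5) → (-3, 5); (-11, -5) → (-1, -5); (8, 2) → (4, 2)

image vertices: (1, -2), (1, 5), (-3, 5), (-1, -5), (4, 2)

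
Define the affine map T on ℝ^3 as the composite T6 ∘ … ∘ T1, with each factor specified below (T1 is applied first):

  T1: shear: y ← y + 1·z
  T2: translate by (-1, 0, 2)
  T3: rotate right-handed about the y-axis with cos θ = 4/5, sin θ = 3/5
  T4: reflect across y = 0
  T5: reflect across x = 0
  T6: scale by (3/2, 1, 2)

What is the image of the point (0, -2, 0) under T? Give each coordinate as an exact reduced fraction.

T1 shear: y ← y + 1·z: (0, -2, 0) → (0, -2, 0)
T2 translate by (-1, 0, 2): (0, -2, 0) → (-1, -2, 2)
T3 rotate right-handed about the y-axis with cos θ = 4/5, sin θ = 3/5: (-1, -2, 2) → (2/5, -2, 11/5)
T4 reflect across y = 0: (2/5, -2, 11/5) → (2/5, 2, 11/5)
T5 reflect across x = 0: (2/5, 2, 11/5) → (-2/5, 2, 11/5)
T6 scale by (3/2, 1, 2): (-2/5, 2, 11/5) → (-3/5, 2, 22/5)

T(p) = (-3/5, 2, 22/5)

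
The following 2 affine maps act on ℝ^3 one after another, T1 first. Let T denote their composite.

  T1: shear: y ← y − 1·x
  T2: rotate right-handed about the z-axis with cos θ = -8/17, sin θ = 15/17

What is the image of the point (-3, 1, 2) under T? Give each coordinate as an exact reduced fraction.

T1 shear: y ← y − 1·x: (-3, 1, 2) → (-3, 4, 2)
T2 rotate right-handed about the z-axis with cos θ = -8/17, sin θ = 15/17: (-3, 4, 2) → (-36/17, -77/17, 2)

T(p) = (-36/17, -77/17, 2)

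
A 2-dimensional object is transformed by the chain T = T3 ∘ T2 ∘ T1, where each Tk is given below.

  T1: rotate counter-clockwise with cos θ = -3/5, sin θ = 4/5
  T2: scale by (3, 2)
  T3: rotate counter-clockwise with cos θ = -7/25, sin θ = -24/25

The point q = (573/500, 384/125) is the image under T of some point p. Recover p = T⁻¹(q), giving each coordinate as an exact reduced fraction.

T1 = [-3/5 -4/5 0; 4/5 -3/5 0; 0 0 1]
T2·T1 = [-9/5 -12/5 0; 8/5 -6/5 0; 0 0 1]
T3·…·T1 = [51/25 -12/25 0; 32/25 66/25 0; 0 0 1]
det M = 6; M⁻¹ = [11/25 2/25 0; -16/75 17/50 0; 0 0 1]
M⁻¹ · (573/500, 384/125)ᵀ = (3/4, 4/5)ᵀ

p = (3/4, 4/5)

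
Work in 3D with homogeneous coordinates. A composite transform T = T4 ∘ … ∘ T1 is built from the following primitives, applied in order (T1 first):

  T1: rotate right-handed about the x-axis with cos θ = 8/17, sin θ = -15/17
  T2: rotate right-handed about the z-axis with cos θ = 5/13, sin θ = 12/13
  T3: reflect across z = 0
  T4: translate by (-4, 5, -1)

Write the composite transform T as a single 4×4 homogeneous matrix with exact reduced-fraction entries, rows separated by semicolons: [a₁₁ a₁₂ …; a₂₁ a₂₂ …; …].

T = [5/13 -96/221 -180/221 -4; 12/13 40/221 75/221 5; 0 15/17 -8/17 -1; 0 0 0 1]

T1 = [1 0 0 0; 0 8/17 15/17 0; 0 -15/17 8/17 0; 0 0 0 1]
T2·T1 = [5/13 -96/221 -180/221 0; 12/13 40/221 75/221 0; 0 -15/17 8/17 0; 0 0 0 1]
T3·…·T1 = [5/13 -96/221 -180/221 0; 12/13 40/221 75/221 0; 0 15/17 -8/17 0; 0 0 0 1]
T4·…·T1 = [5/13 -96/221 -180/221 -4; 12/13 40/221 75/221 5; 0 15/17 -8/17 -1; 0 0 0 1]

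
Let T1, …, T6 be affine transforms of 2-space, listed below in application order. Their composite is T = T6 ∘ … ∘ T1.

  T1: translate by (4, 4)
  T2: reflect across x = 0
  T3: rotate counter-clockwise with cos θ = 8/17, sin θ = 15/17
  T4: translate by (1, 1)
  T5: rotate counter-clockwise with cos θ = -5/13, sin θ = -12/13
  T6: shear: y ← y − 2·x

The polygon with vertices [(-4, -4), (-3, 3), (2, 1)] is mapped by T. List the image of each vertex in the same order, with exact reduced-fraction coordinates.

image vertices: (7/13, -31/13), (1176/221, -1490/221), (134/221, 1169/221)

T1 translate by (4, 4): (-4, -4) → (0, 0); (-3, 3) → (1, 7); (2, 1) → (6, 5)
T2 reflect across x = 0: (0, 0) → (0, 0); (1, 7) → (-1, 7); (6, 5) → (-6, 5)
T3 rotate counter-clockwise with cos θ = 8/17, sin θ = 15/17: (0, 0) → (0, 0); (-1, 7) → (-113/17, 41/17); (-6, 5) → (-123/17, -50/17)
T4 translate by (1, 1): (0, 0) → (1, 1); (-113/17, 41/17) → (-96/17, 58/17); (-123/17, -50/17) → (-106/17, -33/17)
T5 rotate counter-clockwise with cos θ = -5/13, sin θ = -12/13: (1, 1) → (7/13, -17/13); (-96/17, 58/17) → (1176/221, 862/221); (-106/17, -33/17) → (134/221, 1437/221)
T6 shear: y ← y − 2·x: (7/13, -17/13) → (7/13, -31/13); (1176/221, 862/221) → (1176/221, -1490/221); (134/221, 1437/221) → (134/221, 1169/221)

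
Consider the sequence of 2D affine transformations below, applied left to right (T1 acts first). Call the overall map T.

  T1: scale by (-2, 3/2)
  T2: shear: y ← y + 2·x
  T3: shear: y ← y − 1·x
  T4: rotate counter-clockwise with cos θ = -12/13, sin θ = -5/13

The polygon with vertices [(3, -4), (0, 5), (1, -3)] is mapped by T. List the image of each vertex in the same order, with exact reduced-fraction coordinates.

image vertices: (12/13, 174/13), (75/26, -90/13), (-17/26, 88/13)

T1 scale by (-2, 3/2): (3, -4) → (-6, -6); (0, 5) → (0, 15/2); (1, -3) → (-2, -9/2)
T2 shear: y ← y + 2·x: (-6, -6) → (-6, -18); (0, 15/2) → (0, 15/2); (-2, -9/2) → (-2, -17/2)
T3 shear: y ← y − 1·x: (-6, -18) → (-6, -12); (0, 15/2) → (0, 15/2); (-2, -17/2) → (-2, -13/2)
T4 rotate counter-clockwise with cos θ = -12/13, sin θ = -5/13: (-6, -12) → (12/13, 174/13); (0, 15/2) → (75/26, -90/13); (-2, -13/2) → (-17/26, 88/13)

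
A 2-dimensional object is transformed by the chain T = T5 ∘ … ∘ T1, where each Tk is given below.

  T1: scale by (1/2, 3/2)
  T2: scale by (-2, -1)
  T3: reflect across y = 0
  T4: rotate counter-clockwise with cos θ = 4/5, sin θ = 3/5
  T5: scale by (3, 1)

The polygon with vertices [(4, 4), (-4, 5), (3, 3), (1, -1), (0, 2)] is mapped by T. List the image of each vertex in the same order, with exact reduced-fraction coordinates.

T1 scale by (1/2, 3/2): (4, 4) → (2, 6); (-4, 5) → (-2, 15/2); (3, 3) → (3/2, 9/2); (1, -1) → (1/2, -3/2); (0, 2) → (0, 3)
T2 scale by (-2, -1): (2, 6) → (-4, -6); (-2, 15/2) → (4, -15/2); (3/2, 9/2) → (-3, -9/2); (1/2, -3/2) → (-1, 3/2); (0, 3) → (0, -3)
T3 reflect across y = 0: (-4, -6) → (-4, 6); (4, -15/2) → (4, 15/2); (-3, -9/2) → (-3, 9/2); (-1, 3/2) → (-1, -3/2); (0, -3) → (0, 3)
T4 rotate counter-clockwise with cos θ = 4/5, sin θ = 3/5: (-4, 6) → (-34/5, 12/5); (4, 15/2) → (-13/10, 42/5); (-3, 9/2) → (-51/10, 9/5); (-1, -3/2) → (1/10, -9/5); (0, 3) → (-9/5, 12/5)
T5 scale by (3, 1): (-34/5, 12/5) → (-102/5, 12/5); (-13/10, 42/5) → (-39/10, 42/5); (-51/10, 9/5) → (-153/10, 9/5); (1/10, -9/5) → (3/10, -9/5); (-9/5, 12/5) → (-27/5, 12/5)

image vertices: (-102/5, 12/5), (-39/10, 42/5), (-153/10, 9/5), (3/10, -9/5), (-27/5, 12/5)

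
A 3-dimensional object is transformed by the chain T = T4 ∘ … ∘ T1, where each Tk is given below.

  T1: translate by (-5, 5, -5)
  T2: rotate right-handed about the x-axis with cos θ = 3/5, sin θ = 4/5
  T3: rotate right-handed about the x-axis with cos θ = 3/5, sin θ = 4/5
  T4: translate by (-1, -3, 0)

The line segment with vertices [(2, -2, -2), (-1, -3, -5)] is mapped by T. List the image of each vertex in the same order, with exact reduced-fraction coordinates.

T1 translate by (-5, 5, -5): (2, -2, -2) → (-3, 3, -7); (-1, -3, -5) → (-6, 2, -10)
T2 rotate right-handed about the x-axis with cos θ = 3/5, sin θ = 4/5: (-3, 3, -7) → (-3, 37/5, -9/5); (-6, 2, -10) → (-6, 46/5, -22/5)
T3 rotate right-handed about the x-axis with cos θ = 3/5, sin θ = 4/5: (-3, 37/5, -9/5) → (-3, 147/25, 121/25); (-6, 46/5, -22/5) → (-6, 226/25, 118/25)
T4 translate by (-1, -3, 0): (-3, 147/25, 121/25) → (-4, 72/25, 121/25); (-6, 226/25, 118/25) → (-7, 151/25, 118/25)

image vertices: (-4, 72/25, 121/25), (-7, 151/25, 118/25)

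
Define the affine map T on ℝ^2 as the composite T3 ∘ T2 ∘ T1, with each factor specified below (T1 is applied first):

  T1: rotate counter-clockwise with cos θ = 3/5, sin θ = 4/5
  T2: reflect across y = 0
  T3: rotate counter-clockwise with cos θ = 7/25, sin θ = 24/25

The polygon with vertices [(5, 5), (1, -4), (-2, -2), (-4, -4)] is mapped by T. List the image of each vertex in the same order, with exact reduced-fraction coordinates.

T1 rotate counter-clockwise with cos θ = 3/5, sin θ = 4/5: (5, 5) → (-1, 7); (1, -4) → (19/5, -8/5); (-2, -2) → (2/5, -14/5); (-4, -4) → (4/5, -28/5)
T2 reflect across y = 0: (-1, 7) → (-1, -7); (19/5, -8/5) → (19/5, 8/5); (2/5, -14/5) → (2/5, 14/5); (4/5, -28/5) → (4/5, 28/5)
T3 rotate counter-clockwise with cos θ = 7/25, sin θ = 24/25: (-1, -7) → (161/25, -73/25); (19/5, 8/5) → (-59/125, 512/125); (2/5, 14/5) → (-322/125, 146/125); (4/5, 28/5) → (-644/125, 292/125)

image vertices: (161/25, -73/25), (-59/125, 512/125), (-322/125, 146/125), (-644/125, 292/125)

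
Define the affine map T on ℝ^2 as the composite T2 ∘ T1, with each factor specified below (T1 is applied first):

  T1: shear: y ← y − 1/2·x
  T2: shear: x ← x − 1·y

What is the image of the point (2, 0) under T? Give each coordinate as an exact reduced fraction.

T1 shear: y ← y − 1/2·x: (2, 0) → (2, -1)
T2 shear: x ← x − 1·y: (2, -1) → (3, -1)

T(p) = (3, -1)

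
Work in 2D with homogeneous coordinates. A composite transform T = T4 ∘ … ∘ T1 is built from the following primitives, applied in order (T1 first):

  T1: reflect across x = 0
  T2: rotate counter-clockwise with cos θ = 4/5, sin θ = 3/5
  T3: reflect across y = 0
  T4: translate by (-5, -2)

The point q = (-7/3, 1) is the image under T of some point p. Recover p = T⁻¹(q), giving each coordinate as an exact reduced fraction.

p = (-1/3, -4)

T1 = [-1 0 0; 0 1 0; 0 0 1]
T2·T1 = [-4/5 -3/5 0; -3/5 4/5 0; 0 0 1]
T3·…·T1 = [-4/5 -3/5 0; 3/5 -4/5 0; 0 0 1]
T4·…·T1 = [-4/5 -3/5 -5; 3/5 -4/5 -2; 0 0 1]
det M = 1; M⁻¹ = [-4/5 3/5 -14/5; -3/5 -4/5 -23/5; 0 0 1]
M⁻¹ · (-7/3, 1)ᵀ = (-1/3, -4)ᵀ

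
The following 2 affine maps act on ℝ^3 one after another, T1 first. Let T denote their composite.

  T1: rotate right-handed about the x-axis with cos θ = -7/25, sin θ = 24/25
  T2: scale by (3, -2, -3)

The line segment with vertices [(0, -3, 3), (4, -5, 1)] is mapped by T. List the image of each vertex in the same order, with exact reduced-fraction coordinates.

image vertices: (0, 102/25, 279/25), (12, -22/25, 381/25)

T1 rotate right-handed about the x-axis with cos θ = -7/25, sin θ = 24/25: (0, -3, 3) → (0, -51/25, -93/25); (4, -5, 1) → (4, 11/25, -127/25)
T2 scale by (3, -2, -3): (0, -51/25, -93/25) → (0, 102/25, 279/25); (4, 11/25, -127/25) → (12, -22/25, 381/25)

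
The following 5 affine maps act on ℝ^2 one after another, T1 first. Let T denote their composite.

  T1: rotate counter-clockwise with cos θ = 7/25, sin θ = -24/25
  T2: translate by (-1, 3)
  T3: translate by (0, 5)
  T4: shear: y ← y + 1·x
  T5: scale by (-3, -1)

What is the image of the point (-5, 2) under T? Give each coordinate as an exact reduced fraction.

T(p) = (36/25, -322/25)

T1 rotate counter-clockwise with cos θ = 7/25, sin θ = -24/25: (-5, 2) → (13/25, 134/25)
T2 translate by (-1, 3): (13/25, 134/25) → (-12/25, 209/25)
T3 translate by (0, 5): (-12/25, 209/25) → (-12/25, 334/25)
T4 shear: y ← y + 1·x: (-12/25, 334/25) → (-12/25, 322/25)
T5 scale by (-3, -1): (-12/25, 322/25) → (36/25, -322/25)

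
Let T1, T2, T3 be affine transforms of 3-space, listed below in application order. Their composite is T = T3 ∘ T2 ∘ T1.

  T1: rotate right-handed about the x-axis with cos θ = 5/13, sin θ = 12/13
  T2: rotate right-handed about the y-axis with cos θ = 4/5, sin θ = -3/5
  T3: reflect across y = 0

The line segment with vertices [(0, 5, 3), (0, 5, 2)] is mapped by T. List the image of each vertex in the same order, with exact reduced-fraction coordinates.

T1 rotate right-handed about the x-axis with cos θ = 5/13, sin θ = 12/13: (0, 5, 3) → (0, -11/13, 75/13); (0, 5, 2) → (0, 1/13, 70/13)
T2 rotate right-handed about the y-axis with cos θ = 4/5, sin θ = -3/5: (0, -11/13, 75/13) → (-45/13, -11/13, 60/13); (0, 1/13, 70/13) → (-42/13, 1/13, 56/13)
T3 reflect across y = 0: (-45/13, -11/13, 60/13) → (-45/13, 11/13, 60/13); (-42/13, 1/13, 56/13) → (-42/13, -1/13, 56/13)

image vertices: (-45/13, 11/13, 60/13), (-42/13, -1/13, 56/13)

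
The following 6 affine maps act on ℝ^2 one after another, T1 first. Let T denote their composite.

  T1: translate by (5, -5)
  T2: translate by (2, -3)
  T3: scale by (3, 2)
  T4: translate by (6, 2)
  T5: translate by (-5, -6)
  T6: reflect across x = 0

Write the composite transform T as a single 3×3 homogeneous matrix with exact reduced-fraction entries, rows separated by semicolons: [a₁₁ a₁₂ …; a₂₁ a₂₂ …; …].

T1 = [1 0 5; 0 1 -5; 0 0 1]
T2·T1 = [1 0 7; 0 1 -8; 0 0 1]
T3·…·T1 = [3 0 21; 0 2 -16; 0 0 1]
T4·…·T1 = [3 0 27; 0 2 -14; 0 0 1]
T5·…·T1 = [3 0 22; 0 2 -20; 0 0 1]
T6·…·T1 = [-3 0 -22; 0 2 -20; 0 0 1]

T = [-3 0 -22; 0 2 -20; 0 0 1]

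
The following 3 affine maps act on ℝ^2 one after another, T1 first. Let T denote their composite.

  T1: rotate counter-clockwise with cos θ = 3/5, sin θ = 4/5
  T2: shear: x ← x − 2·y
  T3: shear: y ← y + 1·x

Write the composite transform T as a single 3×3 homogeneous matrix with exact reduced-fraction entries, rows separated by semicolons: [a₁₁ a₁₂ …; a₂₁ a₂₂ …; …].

T = [-1 -2 0; -1/5 -7/5 0; 0 0 1]

T1 = [3/5 -4/5 0; 4/5 3/5 0; 0 0 1]
T2·T1 = [-1 -2 0; 4/5 3/5 0; 0 0 1]
T3·…·T1 = [-1 -2 0; -1/5 -7/5 0; 0 0 1]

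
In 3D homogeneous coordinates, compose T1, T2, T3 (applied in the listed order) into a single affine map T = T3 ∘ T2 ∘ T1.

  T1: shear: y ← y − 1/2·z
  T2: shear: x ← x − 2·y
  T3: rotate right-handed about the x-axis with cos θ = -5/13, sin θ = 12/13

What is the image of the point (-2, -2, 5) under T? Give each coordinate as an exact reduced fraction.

T(p) = (7, -75/26, -79/13)

T1 shear: y ← y − 1/2·z: (-2, -2, 5) → (-2, -9/2, 5)
T2 shear: x ← x − 2·y: (-2, -9/2, 5) → (7, -9/2, 5)
T3 rotate right-handed about the x-axis with cos θ = -5/13, sin θ = 12/13: (7, -9/2, 5) → (7, -75/26, -79/13)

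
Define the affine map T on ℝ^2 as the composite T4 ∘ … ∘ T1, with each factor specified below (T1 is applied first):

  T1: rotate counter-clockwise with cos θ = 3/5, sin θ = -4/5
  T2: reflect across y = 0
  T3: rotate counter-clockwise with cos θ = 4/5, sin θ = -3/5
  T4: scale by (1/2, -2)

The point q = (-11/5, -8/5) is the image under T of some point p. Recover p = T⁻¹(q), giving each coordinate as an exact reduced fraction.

p = (-4, -2)

T1 = [3/5 4/5 0; -4/5 3/5 0; 0 0 1]
T2·T1 = [3/5 4/5 0; 4/5 -3/5 0; 0 0 1]
T3·…·T1 = [24/25 7/25 0; 7/25 -24/25 0; 0 0 1]
T4·…·T1 = [12/25 7/50 0; -14/25 48/25 0; 0 0 1]
det M = 1; M⁻¹ = [48/25 -7/50 0; 14/25 12/25 0; 0 0 1]
M⁻¹ · (-11/5, -8/5)ᵀ = (-4, -2)ᵀ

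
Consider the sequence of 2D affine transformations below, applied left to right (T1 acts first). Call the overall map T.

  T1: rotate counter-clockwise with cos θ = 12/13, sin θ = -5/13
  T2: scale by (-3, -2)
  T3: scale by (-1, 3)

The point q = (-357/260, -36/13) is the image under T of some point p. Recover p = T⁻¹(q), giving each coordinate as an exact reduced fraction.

T1 = [12/13 5/13 0; -5/13 12/13 0; 0 0 1]
T2·T1 = [-36/13 -15/13 0; 10/13 -24/13 0; 0 0 1]
T3·…·T1 = [36/13 15/13 0; 30/13 -72/13 0; 0 0 1]
det M = -18; M⁻¹ = [4/13 5/78 0; 5/39 -2/13 0; 0 0 1]
M⁻¹ · (-357/260, -36/13)ᵀ = (-3/5, 1/4)ᵀ

p = (-3/5, 1/4)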